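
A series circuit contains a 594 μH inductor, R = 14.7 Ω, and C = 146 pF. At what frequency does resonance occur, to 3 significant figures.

ω₀ = 1/√(LC) = 1/√(0.000594 × 1.46e-10) = 3.396e+06 rad/s
f₀ = ω₀/(2π) = 540 kHz

540 kHz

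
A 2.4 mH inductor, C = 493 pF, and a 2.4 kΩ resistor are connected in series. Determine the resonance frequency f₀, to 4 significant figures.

ω₀ = 1/√(LC) = 1/√(0.0024 × 4.93e-10) = 919300 rad/s
f₀ = ω₀/(2π) = 146.3 kHz

146.3 kHz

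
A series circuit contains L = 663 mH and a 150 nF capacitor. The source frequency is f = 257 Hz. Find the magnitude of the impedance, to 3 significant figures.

ω = 2πf = 1615 rad/s
X_L = ωL = 1070 Ω
X_C = 1/(ωC) = 4130 Ω
Net reactance X = X_L − X_C = -3060 Ω
Z = − j3060 Ω
|Z| = √(0² + 3060²) = 3060 Ω

3060 Ω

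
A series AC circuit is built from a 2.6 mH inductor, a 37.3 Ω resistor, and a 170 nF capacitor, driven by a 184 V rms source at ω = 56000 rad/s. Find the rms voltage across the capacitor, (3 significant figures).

351 V

X_L = ωL = 146 Ω
X_C = 1/(ωC) = 105 Ω
Net reactance X = X_L − X_C = 40.6 Ω
Z = 37.3 + j40.6 Ω
|Z| = √(37.3² + 40.6²) = 55.1 Ω
I = V/|Z| = 3.34 A
V_C = I·|Z_C| = 3.34 × 105 = 351 V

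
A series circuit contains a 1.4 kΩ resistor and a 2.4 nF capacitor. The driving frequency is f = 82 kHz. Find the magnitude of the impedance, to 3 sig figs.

1620 Ω

ω = 2πf = 515200 rad/s
X_C = 1/(ωC) = 809 Ω
Z = 1400 − j809 Ω
|Z| = √(1400² + 809²) = 1620 Ω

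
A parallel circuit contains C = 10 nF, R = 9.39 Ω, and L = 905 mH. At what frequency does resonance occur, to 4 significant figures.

1.673 kHz

ω₀ = 1/√(LC) = 1/√(0.905 × 1e-08) = 10510 rad/s
f₀ = ω₀/(2π) = 1.673 kHz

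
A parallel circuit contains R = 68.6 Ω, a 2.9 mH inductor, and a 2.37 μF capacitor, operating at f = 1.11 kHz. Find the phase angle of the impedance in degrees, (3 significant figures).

ω = 2πf = 6974 rad/s
X_L = ωL = 20.2 Ω
X_C = 1/(ωC) = 60.5 Ω
Parallel: admittances add. Y = 1/R + 1/(jωL) + jωC
Y = (0.0146 − j0.0329) S
|Y| = 0.0360 S → |Z| = 1/|Y| = 27.8 Ω, ∠Z = −∠Y = 66.1°

66.1°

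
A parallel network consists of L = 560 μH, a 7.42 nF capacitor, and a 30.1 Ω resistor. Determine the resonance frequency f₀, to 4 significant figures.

ω₀ = 1/√(LC) = 1/√(0.00056 × 7.42e-09) = 490600 rad/s
f₀ = ω₀/(2π) = 78.08 kHz

78.08 kHz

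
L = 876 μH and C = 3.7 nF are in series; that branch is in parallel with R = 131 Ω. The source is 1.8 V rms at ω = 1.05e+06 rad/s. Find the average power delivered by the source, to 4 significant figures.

X_L = ωL = 919.8 Ω
X_C = 1/(ωC) = 257.4 Ω
Branch 1: Z₁ = R = 131.0 Ω
Branch 2 (series LC): Z₂ = j(X_L − X_C) = j662.4 Ω
Parallel: Z = Z₁Z₂/(Z₁+Z₂), |Z| = 128.5 Ω, ∠Z = 11.19°
I = V/|Z| = 14.01 mA
P = VI cos φ = 1.8 × 0.01401 × cos(11.19°) = 24.73 mW

24.73 mW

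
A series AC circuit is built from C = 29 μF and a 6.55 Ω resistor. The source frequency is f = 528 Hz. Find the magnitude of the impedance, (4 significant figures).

12.29 Ω

ω = 2πf = 3318 rad/s
X_C = 1/(ωC) = 10.39 Ω
Z = 6.550 − j10.39 Ω
|Z| = √(6.550² + 10.39²) = 12.29 Ω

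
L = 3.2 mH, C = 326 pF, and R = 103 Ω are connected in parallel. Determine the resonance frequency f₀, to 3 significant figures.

ω₀ = 1/√(LC) = 1/√(0.0032 × 3.26e-10) = 979100 rad/s
f₀ = ω₀/(2π) = 156 kHz

156 kHz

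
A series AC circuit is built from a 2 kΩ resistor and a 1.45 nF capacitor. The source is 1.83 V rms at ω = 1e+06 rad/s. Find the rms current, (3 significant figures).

865 μA

X_C = 1/(ωC) = 690 Ω
Z = 2000 − j690 Ω
|Z| = √(2000² + 690²) = 2120 Ω
I = V/|Z| = 1.83/2120 = 865 μA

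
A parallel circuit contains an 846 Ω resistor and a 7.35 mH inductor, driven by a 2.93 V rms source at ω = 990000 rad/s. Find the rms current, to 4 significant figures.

X_L = ωL = 7276 Ω
Parallel: admittances add. Y = 1/R + 1/(jωL)
Y = (0.001182 − j0.0001374) S
|Y| = 0.001190 S → |Z| = 1/|Y| = 840.3 Ω, ∠Z = −∠Y = 6.632°
I = V/|Z| = 2.93/840.3 = 3.487 mA

3.487 mA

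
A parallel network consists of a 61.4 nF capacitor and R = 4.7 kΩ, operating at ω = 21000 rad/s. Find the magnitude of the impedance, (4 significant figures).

765.2 Ω

X_C = 1/(ωC) = 775.6 Ω
Parallel: admittances add. Y = 1/R + jωC
Y = (0.0002128 + j0.001289) S
|Y| = 0.001307 S → |Z| = 1/|Y| = 765.2 Ω, ∠Z = −∠Y = -80.63°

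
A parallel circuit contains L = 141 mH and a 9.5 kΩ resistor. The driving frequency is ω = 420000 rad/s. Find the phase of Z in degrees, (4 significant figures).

9.114°

X_L = ωL = 59220 Ω
Parallel: admittances add. Y = 1/R + 1/(jωL)
Y = (0.0001053 − j1.689e-05) S
|Y| = 0.0001066 S → |Z| = 1/|Y| = 9380 Ω, ∠Z = −∠Y = 9.114°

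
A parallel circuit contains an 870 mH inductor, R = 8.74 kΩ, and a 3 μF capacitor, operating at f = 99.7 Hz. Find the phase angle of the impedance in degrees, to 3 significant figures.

ω = 2πf = 626.4 rad/s
X_L = ωL = 545 Ω
X_C = 1/(ωC) = 532 Ω
Parallel: admittances add. Y = 1/R + 1/(jωL) + jωC
Y = (0.000114 + j4.44e-05) S
|Y| = 0.000123 S → |Z| = 1/|Y| = 8150 Ω, ∠Z = −∠Y = -21.2°

-21.2°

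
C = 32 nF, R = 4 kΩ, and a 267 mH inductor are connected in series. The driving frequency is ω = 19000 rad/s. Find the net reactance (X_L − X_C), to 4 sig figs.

3428 Ω

X_L = ωL = 5073 Ω
X_C = 1/(ωC) = 1645 Ω
X = 5073 − 1645 = 3428 Ω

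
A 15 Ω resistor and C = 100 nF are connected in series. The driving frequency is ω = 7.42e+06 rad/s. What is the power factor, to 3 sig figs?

X_C = 1/(ωC) = 1.35 Ω
Z = 15.0 − j1.35 Ω
|Z| = √(15.0² + 1.35²) = 15.1 Ω
∠Z = arctan(-1.35/15.0) = -5.13°
cos φ = cos(-5.13°) = 0.996

0.996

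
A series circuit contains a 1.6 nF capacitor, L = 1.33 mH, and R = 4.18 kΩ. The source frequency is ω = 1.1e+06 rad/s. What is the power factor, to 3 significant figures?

X_L = ωL = 1460 Ω
X_C = 1/(ωC) = 568 Ω
Net reactance X = X_L − X_C = 895 Ω
Z = 4180 + j895 Ω
|Z| = √(4180² + 895²) = 4270 Ω
∠Z = arctan(895/4180) = 12.1°
cos φ = cos(12.1°) = 0.978

0.978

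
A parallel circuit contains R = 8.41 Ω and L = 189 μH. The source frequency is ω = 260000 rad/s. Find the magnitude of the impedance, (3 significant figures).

8.29 Ω

X_L = ωL = 49.1 Ω
Parallel: admittances add. Y = 1/R + 1/(jωL)
Y = (0.119 − j0.0204) S
|Y| = 0.121 S → |Z| = 1/|Y| = 8.29 Ω, ∠Z = −∠Y = 9.71°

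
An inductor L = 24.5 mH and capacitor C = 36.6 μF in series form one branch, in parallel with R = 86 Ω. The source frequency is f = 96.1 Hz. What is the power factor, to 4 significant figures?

0.3338

ω = 2πf = 603.8 rad/s
X_L = ωL = 14.79 Ω
X_C = 1/(ωC) = 45.25 Ω
Branch 1: Z₁ = R = 86.00 Ω
Branch 2 (series LC): Z₂ = j(X_L − X_C) = −j30.46 Ω
Parallel: Z = Z₁Z₂/(Z₁+Z₂), |Z| = 28.71 Ω, ∠Z = -70.50°
cos φ = cos(-70.50°) = 0.3338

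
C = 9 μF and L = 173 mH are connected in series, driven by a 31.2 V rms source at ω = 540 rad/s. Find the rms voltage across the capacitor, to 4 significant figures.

X_L = ωL = 93.42 Ω
X_C = 1/(ωC) = 205.8 Ω
Net reactance X = X_L − X_C = -112.3 Ω
Z = − j112.3 Ω
|Z| = √(0² + 112.3²) = 112.3 Ω
I = V/|Z| = 277.7 mA
V_C = I·|Z_C| = 0.2777 × 205.8 = 57.15 V

57.15 V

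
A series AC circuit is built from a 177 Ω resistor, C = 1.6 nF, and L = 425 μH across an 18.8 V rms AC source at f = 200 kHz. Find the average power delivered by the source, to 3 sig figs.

ω = 2πf = 1.257e+06 rad/s
X_L = ωL = 534 Ω
X_C = 1/(ωC) = 497 Ω
Net reactance X = X_L − X_C = 36.7 Ω
Z = 177 + j36.7 Ω
|Z| = √(177² + 36.7²) = 181 Ω
∠Z = arctan(36.7/177) = 11.7°
I = V/|Z| = 104 mA
P = VI cos φ = 18.8 × 0.104 × cos(11.7°) = 1.91 W

1.91 W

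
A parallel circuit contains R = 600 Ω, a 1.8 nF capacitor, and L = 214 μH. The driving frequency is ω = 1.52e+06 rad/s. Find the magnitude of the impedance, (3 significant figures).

X_L = ωL = 325 Ω
X_C = 1/(ωC) = 365 Ω
Parallel: admittances add. Y = 1/R + 1/(jωL) + jωC
Y = (0.00167 − j0.000338) S
|Y| = 0.00170 S → |Z| = 1/|Y| = 588 Ω, ∠Z = −∠Y = 11.5°

588 Ω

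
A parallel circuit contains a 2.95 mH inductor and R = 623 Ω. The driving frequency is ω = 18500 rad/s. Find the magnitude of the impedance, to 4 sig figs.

54.37 Ω

X_L = ωL = 54.57 Ω
Parallel: admittances add. Y = 1/R + 1/(jωL)
Y = (0.001605 − j0.01832) S
|Y| = 0.01839 S → |Z| = 1/|Y| = 54.37 Ω, ∠Z = −∠Y = 84.99°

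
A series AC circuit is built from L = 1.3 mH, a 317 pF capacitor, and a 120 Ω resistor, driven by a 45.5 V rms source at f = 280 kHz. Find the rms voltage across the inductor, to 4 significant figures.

204.7 V

ω = 2πf = 1.759e+06 rad/s
X_L = ωL = 2287 Ω
X_C = 1/(ωC) = 1793 Ω
Net reactance X = X_L − X_C = 494.0 Ω
Z = 120.0 + j494.0 Ω
|Z| = √(120.0² + 494.0²) = 508.4 Ω
I = V/|Z| = 89.50 mA
V_L = I·|Z_L| = 0.08950 × 2287 = 204.7 V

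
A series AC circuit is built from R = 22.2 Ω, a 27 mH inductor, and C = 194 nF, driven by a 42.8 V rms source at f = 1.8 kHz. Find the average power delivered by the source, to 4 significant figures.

ω = 2πf = 11310 rad/s
X_L = ωL = 305.4 Ω
X_C = 1/(ωC) = 455.8 Ω
Net reactance X = X_L − X_C = -150.4 Ω
Z = 22.20 − j150.4 Ω
|Z| = √(22.20² + 150.4²) = 152.0 Ω
∠Z = arctan(-150.4/22.20) = -81.60°
I = V/|Z| = 281.5 mA
P = VI cos φ = 42.8 × 0.2815 × cos(-81.60°) = 1.759 W

1.759 W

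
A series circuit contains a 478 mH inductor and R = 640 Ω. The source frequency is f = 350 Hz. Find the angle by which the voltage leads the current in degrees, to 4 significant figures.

ω = 2πf = 2199 rad/s
X_L = ωL = 1051 Ω
Z = 640.0 + j1051 Ω
|Z| = √(640.0² + 1051²) = 1231 Ω
∠Z = arctan(1051/640.0) = 58.67°

58.67°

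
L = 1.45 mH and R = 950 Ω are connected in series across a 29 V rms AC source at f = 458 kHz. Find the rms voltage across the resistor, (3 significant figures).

ω = 2πf = 2.878e+06 rad/s
X_L = ωL = 4170 Ω
Z = 950 + j4170 Ω
|Z| = √(950² + 4170²) = 4280 Ω
I = V/|Z| = 6.78 mA
V_R = I·|Z_R| = 0.00678 × 950 = 6.44 V

6.44 V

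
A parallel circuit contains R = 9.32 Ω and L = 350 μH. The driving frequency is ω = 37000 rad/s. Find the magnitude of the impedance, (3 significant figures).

7.56 Ω

X_L = ωL = 12.9 Ω
Parallel: admittances add. Y = 1/R + 1/(jωL)
Y = (0.107 − j0.0772) S
|Y| = 0.132 S → |Z| = 1/|Y| = 7.56 Ω, ∠Z = −∠Y = 35.7°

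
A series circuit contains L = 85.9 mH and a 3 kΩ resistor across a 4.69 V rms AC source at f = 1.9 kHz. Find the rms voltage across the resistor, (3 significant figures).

4.44 V

ω = 2πf = 11940 rad/s
X_L = ωL = 1030 Ω
Z = 3000 + j1030 Ω
|Z| = √(3000² + 1030²) = 3170 Ω
I = V/|Z| = 1.48 mA
V_R = I·|Z_R| = 0.00148 × 3000 = 4.44 V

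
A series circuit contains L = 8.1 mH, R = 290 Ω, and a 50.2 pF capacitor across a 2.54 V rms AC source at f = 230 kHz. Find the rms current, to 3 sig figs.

ω = 2πf = 1.445e+06 rad/s
X_L = ωL = 11700 Ω
X_C = 1/(ωC) = 13800 Ω
Net reactance X = X_L − X_C = -2080 Ω
Z = 290 − j2080 Ω
|Z| = √(290² + 2080²) = 2100 Ω
I = V/|Z| = 2.54/2100 = 1.21 mA

1.21 mA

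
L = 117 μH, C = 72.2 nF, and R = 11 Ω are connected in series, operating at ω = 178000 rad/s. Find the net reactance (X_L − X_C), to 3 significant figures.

X_L = ωL = 20.8 Ω
X_C = 1/(ωC) = 77.8 Ω
X = 20.8 − 77.8 = -57.0 Ω

-57.0 Ω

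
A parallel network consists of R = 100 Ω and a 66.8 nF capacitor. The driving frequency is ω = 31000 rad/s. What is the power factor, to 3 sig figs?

X_C = 1/(ωC) = 483 Ω
Parallel: admittances add. Y = 1/R + jωC
Y = (0.0100 + j0.00207) S
|Y| = 0.0102 S → |Z| = 1/|Y| = 97.9 Ω, ∠Z = −∠Y = -11.7°
cos φ = cos(-11.7°) = 0.979

0.979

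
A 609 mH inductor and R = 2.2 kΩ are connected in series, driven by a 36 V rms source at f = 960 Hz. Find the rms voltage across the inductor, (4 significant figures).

ω = 2πf = 6032 rad/s
X_L = ωL = 3673 Ω
Z = 2200 + j3673 Ω
|Z| = √(2200² + 3673²) = 4282 Ω
I = V/|Z| = 8.408 mA
V_L = I·|Z_L| = 0.008408 × 3673 = 30.88 V

30.88 V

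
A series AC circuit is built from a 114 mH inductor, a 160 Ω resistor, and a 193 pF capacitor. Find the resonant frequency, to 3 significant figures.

33.9 kHz

ω₀ = 1/√(LC) = 1/√(0.114 × 1.93e-10) = 213200 rad/s
f₀ = ω₀/(2π) = 33.9 kHz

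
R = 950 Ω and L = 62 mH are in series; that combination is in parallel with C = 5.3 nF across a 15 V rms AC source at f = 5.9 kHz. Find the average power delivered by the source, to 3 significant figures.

34.6 mW

ω = 2πf = 37070 rad/s
X_L = ωL = 2300 Ω
X_C = 1/(ωC) = 5090 Ω
Branch 1 (R+jX_L): Z₁ = 950 + j2300 Ω, |Z₁| = 2490 Ω
Branch 2 (−jX_C): Z₂ = −j5090 Ω
Parallel: Z = Z₁Z₂/(Z₁+Z₂), |Z| = 4290 Ω, ∠Z = 48.7°
I = V/|Z| = 3.49 mA
P = VI cos φ = 15 × 0.00349 × cos(48.7°) = 34.6 mW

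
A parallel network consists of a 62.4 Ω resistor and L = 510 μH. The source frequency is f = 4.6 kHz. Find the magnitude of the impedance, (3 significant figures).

14.3 Ω

ω = 2πf = 28900 rad/s
X_L = ωL = 14.7 Ω
Parallel: admittances add. Y = 1/R + 1/(jωL)
Y = (0.0160 − j0.0678) S
|Y| = 0.0697 S → |Z| = 1/|Y| = 14.3 Ω, ∠Z = −∠Y = 76.7°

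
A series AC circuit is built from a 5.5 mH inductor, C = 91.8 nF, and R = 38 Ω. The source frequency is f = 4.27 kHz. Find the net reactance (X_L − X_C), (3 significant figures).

ω = 2πf = 26830 rad/s
X_L = ωL = 148 Ω
X_C = 1/(ωC) = 406 Ω
X = 148 − 406 = -258 Ω

-258 Ω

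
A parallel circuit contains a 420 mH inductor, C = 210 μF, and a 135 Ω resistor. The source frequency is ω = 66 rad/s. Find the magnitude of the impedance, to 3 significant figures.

42.7 Ω

X_L = ωL = 27.7 Ω
X_C = 1/(ωC) = 72.2 Ω
Parallel: admittances add. Y = 1/R + 1/(jωL) + jωC
Y = (0.00741 − j0.0222) S
|Y| = 0.0234 S → |Z| = 1/|Y| = 42.7 Ω, ∠Z = −∠Y = 71.6°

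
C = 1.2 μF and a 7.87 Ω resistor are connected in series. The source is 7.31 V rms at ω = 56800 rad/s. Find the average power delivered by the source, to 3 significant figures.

1.52 W

X_C = 1/(ωC) = 14.7 Ω
Z = 7.87 − j14.7 Ω
|Z| = √(7.87² + 14.7²) = 16.6 Ω
∠Z = arctan(-14.7/7.87) = -61.8°
I = V/|Z| = 439 mA
P = VI cos φ = 7.31 × 0.439 × cos(-61.8°) = 1.52 W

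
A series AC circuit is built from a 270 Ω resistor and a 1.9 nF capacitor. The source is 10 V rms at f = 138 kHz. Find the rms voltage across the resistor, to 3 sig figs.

4.06 V

ω = 2πf = 867100 rad/s
X_C = 1/(ωC) = 607 Ω
Z = 270 − j607 Ω
|Z| = √(270² + 607²) = 664 Ω
I = V/|Z| = 15.1 mA
V_R = I·|Z_R| = 0.0151 × 270 = 4.06 V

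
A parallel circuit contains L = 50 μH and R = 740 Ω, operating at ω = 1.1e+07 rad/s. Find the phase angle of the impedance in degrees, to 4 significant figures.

53.38°

X_L = ωL = 550.0 Ω
Parallel: admittances add. Y = 1/R + 1/(jωL)
Y = (0.001351 − j0.001818) S
|Y| = 0.002265 S → |Z| = 1/|Y| = 441.4 Ω, ∠Z = −∠Y = 53.38°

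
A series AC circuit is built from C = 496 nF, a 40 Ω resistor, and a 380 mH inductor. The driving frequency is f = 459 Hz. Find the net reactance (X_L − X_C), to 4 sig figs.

ω = 2πf = 2884 rad/s
X_L = ωL = 1096 Ω
X_C = 1/(ωC) = 699.1 Ω
X = 1096 − 699.1 = 396.8 Ω

396.8 Ω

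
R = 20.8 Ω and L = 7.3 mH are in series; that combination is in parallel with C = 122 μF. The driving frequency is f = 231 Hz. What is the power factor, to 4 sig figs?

ω = 2πf = 1451 rad/s
X_L = ωL = 10.60 Ω
X_C = 1/(ωC) = 5.647 Ω
Branch 1 (R+jX_L): Z₁ = 20.80 + j10.60 Ω, |Z₁| = 23.34 Ω
Branch 2 (−jX_C): Z₂ = −j5.647 Ω
Parallel: Z = Z₁Z₂/(Z₁+Z₂), |Z| = 6.166 Ω, ∠Z = -76.39°
cos φ = cos(-76.39°) = 0.2354

0.2354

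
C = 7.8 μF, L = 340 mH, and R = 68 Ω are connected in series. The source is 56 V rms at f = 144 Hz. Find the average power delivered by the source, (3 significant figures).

6.63 W

ω = 2πf = 904.8 rad/s
X_L = ωL = 308 Ω
X_C = 1/(ωC) = 142 Ω
Net reactance X = X_L − X_C = 166 Ω
Z = 68.0 + j166 Ω
|Z| = √(68.0² + 166²) = 179 Ω
∠Z = arctan(166/68.0) = 67.7°
I = V/|Z| = 312 mA
P = VI cos φ = 56 × 0.312 × cos(67.7°) = 6.63 W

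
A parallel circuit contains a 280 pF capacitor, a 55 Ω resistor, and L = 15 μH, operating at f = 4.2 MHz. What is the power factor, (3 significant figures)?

ω = 2πf = 2.639e+07 rad/s
X_L = ωL = 396 Ω
X_C = 1/(ωC) = 135 Ω
Parallel: admittances add. Y = 1/R + 1/(jωL) + jωC
Y = (0.0182 + j0.00486) S
|Y| = 0.0188 S → |Z| = 1/|Y| = 53.1 Ω, ∠Z = −∠Y = -15.0°
cos φ = cos(-15.0°) = 0.966

0.966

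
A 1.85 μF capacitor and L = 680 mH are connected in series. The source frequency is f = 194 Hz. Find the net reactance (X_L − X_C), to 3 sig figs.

ω = 2πf = 1219 rad/s
X_L = ωL = 829 Ω
X_C = 1/(ωC) = 443 Ω
X = 829 − 443 = 385 Ω

385 Ω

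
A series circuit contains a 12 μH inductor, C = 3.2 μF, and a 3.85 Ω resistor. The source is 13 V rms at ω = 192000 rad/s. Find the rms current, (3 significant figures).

3.33 A

X_L = ωL = 2.30 Ω
X_C = 1/(ωC) = 1.63 Ω
Net reactance X = X_L − X_C = 0.676 Ω
Z = 3.85 + j0.676 Ω
|Z| = √(3.85² + 0.676²) = 3.91 Ω
I = V/|Z| = 13/3.91 = 3.33 A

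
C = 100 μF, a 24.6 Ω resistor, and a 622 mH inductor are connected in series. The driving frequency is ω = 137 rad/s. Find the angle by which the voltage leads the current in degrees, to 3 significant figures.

26.4°

X_L = ωL = 85.2 Ω
X_C = 1/(ωC) = 73.0 Ω
Net reactance X = X_L − X_C = 12.2 Ω
Z = 24.6 + j12.2 Ω
|Z| = √(24.6² + 12.2²) = 27.5 Ω
∠Z = arctan(12.2/24.6) = 26.4°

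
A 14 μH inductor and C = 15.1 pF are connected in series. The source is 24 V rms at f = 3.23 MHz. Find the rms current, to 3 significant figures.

8.06 mA

ω = 2πf = 2.029e+07 rad/s
X_L = ωL = 284 Ω
X_C = 1/(ωC) = 3260 Ω
Net reactance X = X_L − X_C = -2980 Ω
Z = − j2980 Ω
|Z| = √(0² + 2980²) = 2980 Ω
I = V/|Z| = 24/2980 = 8.06 mA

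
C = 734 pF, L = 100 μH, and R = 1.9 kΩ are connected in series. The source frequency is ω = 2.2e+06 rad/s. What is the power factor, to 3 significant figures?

0.979

X_L = ωL = 220 Ω
X_C = 1/(ωC) = 619 Ω
Net reactance X = X_L − X_C = -399 Ω
Z = 1900 − j399 Ω
|Z| = √(1900² + 399²) = 1940 Ω
∠Z = arctan(-399/1900) = -11.9°
cos φ = cos(-11.9°) = 0.979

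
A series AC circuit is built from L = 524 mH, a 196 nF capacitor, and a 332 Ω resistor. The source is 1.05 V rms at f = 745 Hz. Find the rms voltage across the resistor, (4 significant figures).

0.2485 V

ω = 2πf = 4681 rad/s
X_L = ωL = 2453 Ω
X_C = 1/(ωC) = 1090 Ω
Net reactance X = X_L − X_C = 1363 Ω
Z = 332.0 + j1363 Ω
|Z| = √(332.0² + 1363²) = 1403 Ω
I = V/|Z| = 748.5 μA
V_R = I·|Z_R| = 0.0007485 × 332.0 = 0.2485 V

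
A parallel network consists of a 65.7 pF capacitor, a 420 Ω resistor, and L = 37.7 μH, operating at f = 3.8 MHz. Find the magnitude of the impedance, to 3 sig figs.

412 Ω

ω = 2πf = 2.388e+07 rad/s
X_L = ωL = 900 Ω
X_C = 1/(ωC) = 637 Ω
Parallel: admittances add. Y = 1/R + 1/(jωL) + jωC
Y = (0.00238 + j0.000458) S
|Y| = 0.00242 S → |Z| = 1/|Y| = 412 Ω, ∠Z = −∠Y = -10.9°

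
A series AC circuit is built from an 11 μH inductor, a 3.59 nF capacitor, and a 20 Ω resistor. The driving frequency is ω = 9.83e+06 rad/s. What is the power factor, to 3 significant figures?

X_L = ωL = 108 Ω
X_C = 1/(ωC) = 28.3 Ω
Net reactance X = X_L − X_C = 79.8 Ω
Z = 20.0 + j79.8 Ω
|Z| = √(20.0² + 79.8²) = 82.3 Ω
∠Z = arctan(79.8/20.0) = 75.9°
cos φ = cos(75.9°) = 0.243

0.243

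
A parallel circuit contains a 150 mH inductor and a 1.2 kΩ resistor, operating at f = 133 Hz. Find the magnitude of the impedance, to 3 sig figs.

ω = 2πf = 835.7 rad/s
X_L = ωL = 125 Ω
Parallel: admittances add. Y = 1/R + 1/(jωL)
Y = (0.000833 − j0.00798) S
|Y| = 0.00802 S → |Z| = 1/|Y| = 125 Ω, ∠Z = −∠Y = 84.0°

125 Ω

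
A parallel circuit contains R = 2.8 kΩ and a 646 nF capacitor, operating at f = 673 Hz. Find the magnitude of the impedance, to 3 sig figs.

363 Ω

ω = 2πf = 4229 rad/s
X_C = 1/(ωC) = 366 Ω
Parallel: admittances add. Y = 1/R + jωC
Y = (0.000357 + j0.00273) S
|Y| = 0.00275 S → |Z| = 1/|Y| = 363 Ω, ∠Z = −∠Y = -82.6°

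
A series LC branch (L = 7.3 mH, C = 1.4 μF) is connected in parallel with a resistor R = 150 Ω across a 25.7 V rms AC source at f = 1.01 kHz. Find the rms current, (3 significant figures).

ω = 2πf = 6346 rad/s
X_L = ωL = 46.3 Ω
X_C = 1/(ωC) = 113 Ω
Branch 1: Z₁ = R = 150 Ω
Branch 2 (series LC): Z₂ = j(X_L − X_C) = −j66.2 Ω
Parallel: Z = Z₁Z₂/(Z₁+Z₂), |Z| = 60.6 Ω, ∠Z = -66.2°
I = V/|Z| = 25.7/60.6 = 424 mA

424 mA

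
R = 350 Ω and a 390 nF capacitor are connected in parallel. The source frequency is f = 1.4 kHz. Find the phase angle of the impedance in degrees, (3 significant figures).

ω = 2πf = 8796 rad/s
X_C = 1/(ωC) = 291 Ω
Parallel: admittances add. Y = 1/R + jωC
Y = (0.00286 + j0.00343) S
|Y| = 0.00446 S → |Z| = 1/|Y| = 224 Ω, ∠Z = −∠Y = -50.2°

-50.2°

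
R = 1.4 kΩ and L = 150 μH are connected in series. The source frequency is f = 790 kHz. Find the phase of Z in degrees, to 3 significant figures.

ω = 2πf = 4.964e+06 rad/s
X_L = ωL = 745 Ω
Z = 1400 + j745 Ω
|Z| = √(1400² + 745²) = 1590 Ω
∠Z = arctan(745/1400) = 28.0°

28.0°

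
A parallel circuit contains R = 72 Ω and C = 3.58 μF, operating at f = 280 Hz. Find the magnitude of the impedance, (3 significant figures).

ω = 2πf = 1759 rad/s
X_C = 1/(ωC) = 159 Ω
Parallel: admittances add. Y = 1/R + jωC
Y = (0.0139 + j0.00630) S
|Y| = 0.0153 S → |Z| = 1/|Y| = 65.6 Ω, ∠Z = −∠Y = -24.4°

65.6 Ω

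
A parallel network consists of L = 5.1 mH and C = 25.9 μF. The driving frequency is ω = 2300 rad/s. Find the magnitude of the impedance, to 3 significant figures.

X_L = ωL = 11.7 Ω
X_C = 1/(ωC) = 16.8 Ω
Parallel: admittances add. Y = 1/(jωL) + jωC
Y = (0 − j0.0257) S
|Y| = 0.0257 S → |Z| = 1/|Y| = 38.9 Ω, ∠Z = −∠Y = 90.0°

38.9 Ω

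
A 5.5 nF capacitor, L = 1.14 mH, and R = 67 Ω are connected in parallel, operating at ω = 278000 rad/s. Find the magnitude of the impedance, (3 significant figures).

X_L = ωL = 317 Ω
X_C = 1/(ωC) = 654 Ω
Parallel: admittances add. Y = 1/R + 1/(jωL) + jωC
Y = (0.0149 − j0.00163) S
|Y| = 0.0150 S → |Z| = 1/|Y| = 66.6 Ω, ∠Z = −∠Y = 6.22°

66.6 Ω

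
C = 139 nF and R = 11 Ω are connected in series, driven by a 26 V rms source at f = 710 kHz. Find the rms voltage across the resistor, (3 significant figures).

25.7 V

ω = 2πf = 4.461e+06 rad/s
X_C = 1/(ωC) = 1.61 Ω
Z = 11.0 − j1.61 Ω
|Z| = √(11.0² + 1.61²) = 11.1 Ω
I = V/|Z| = 2.34 A
V_R = I·|Z_R| = 2.34 × 11.0 = 25.7 V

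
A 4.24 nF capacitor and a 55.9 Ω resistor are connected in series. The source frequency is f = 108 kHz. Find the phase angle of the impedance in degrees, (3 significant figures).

ω = 2πf = 678600 rad/s
X_C = 1/(ωC) = 348 Ω
Z = 55.9 − j348 Ω
|Z| = √(55.9² + 348²) = 352 Ω
∠Z = arctan(-348/55.9) = -80.9°

-80.9°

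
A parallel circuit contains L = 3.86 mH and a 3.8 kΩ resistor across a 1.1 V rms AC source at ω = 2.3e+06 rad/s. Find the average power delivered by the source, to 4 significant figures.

X_L = ωL = 8878 Ω
Parallel: admittances add. Y = 1/R + 1/(jωL)
Y = (0.0002632 − j0.0001126) S
|Y| = 0.0002863 S → |Z| = 1/|Y| = 3493 Ω, ∠Z = −∠Y = 23.17°
I = V/|Z| = 314.9 μA
P = VI cos φ = 1.1 × 0.0003149 × cos(23.17°) = 318.4 μW

318.4 μW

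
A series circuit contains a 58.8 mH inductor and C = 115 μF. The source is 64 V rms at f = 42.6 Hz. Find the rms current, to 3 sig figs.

ω = 2πf = 267.7 rad/s
X_L = ωL = 15.7 Ω
X_C = 1/(ωC) = 32.5 Ω
Net reactance X = X_L − X_C = -16.7 Ω
Z = − j16.7 Ω
|Z| = √(0² + 16.7²) = 16.7 Ω
I = V/|Z| = 64/16.7 = 3.82 A

3.82 A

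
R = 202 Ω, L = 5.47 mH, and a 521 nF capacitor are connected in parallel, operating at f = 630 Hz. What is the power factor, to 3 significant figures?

0.112

ω = 2πf = 3958 rad/s
X_L = ωL = 21.7 Ω
X_C = 1/(ωC) = 485 Ω
Parallel: admittances add. Y = 1/R + 1/(jωL) + jωC
Y = (0.00495 − j0.0441) S
|Y| = 0.0444 S → |Z| = 1/|Y| = 22.5 Ω, ∠Z = −∠Y = 83.6°
cos φ = cos(83.6°) = 0.112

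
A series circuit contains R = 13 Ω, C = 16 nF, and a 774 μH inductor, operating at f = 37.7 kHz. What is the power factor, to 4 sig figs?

ω = 2πf = 236900 rad/s
X_L = ωL = 183.3 Ω
X_C = 1/(ωC) = 263.9 Ω
Net reactance X = X_L − X_C = -80.51 Ω
Z = 13.00 − j80.51 Ω
|Z| = √(13.00² + 80.51²) = 81.55 Ω
∠Z = arctan(-80.51/13.00) = -80.83°
cos φ = cos(-80.83°) = 0.1594

0.1594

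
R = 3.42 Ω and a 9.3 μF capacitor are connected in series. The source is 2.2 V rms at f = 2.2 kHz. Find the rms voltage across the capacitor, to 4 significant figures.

2.014 V

ω = 2πf = 13820 rad/s
X_C = 1/(ωC) = 7.779 Ω
Z = 3.420 − j7.779 Ω
|Z| = √(3.420² + 7.779²) = 8.497 Ω
I = V/|Z| = 258.9 mA
V_C = I·|Z_C| = 0.2589 × 7.779 = 2.014 V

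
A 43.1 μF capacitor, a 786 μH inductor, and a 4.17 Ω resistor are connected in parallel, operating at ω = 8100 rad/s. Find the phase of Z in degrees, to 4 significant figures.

-38.69°

X_L = ωL = 6.367 Ω
X_C = 1/(ωC) = 2.864 Ω
Parallel: admittances add. Y = 1/R + 1/(jωL) + jωC
Y = (0.2398 + j0.1920) S
|Y| = 0.3072 S → |Z| = 1/|Y| = 3.255 Ω, ∠Z = −∠Y = -38.69°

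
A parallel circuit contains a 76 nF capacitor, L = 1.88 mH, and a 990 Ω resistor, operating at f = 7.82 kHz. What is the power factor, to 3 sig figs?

ω = 2πf = 49130 rad/s
X_L = ωL = 92.4 Ω
X_C = 1/(ωC) = 268 Ω
Parallel: admittances add. Y = 1/R + 1/(jωL) + jωC
Y = (0.00101 − j0.00709) S
|Y| = 0.00716 S → |Z| = 1/|Y| = 140 Ω, ∠Z = −∠Y = 81.9°
cos φ = cos(81.9°) = 0.141

0.141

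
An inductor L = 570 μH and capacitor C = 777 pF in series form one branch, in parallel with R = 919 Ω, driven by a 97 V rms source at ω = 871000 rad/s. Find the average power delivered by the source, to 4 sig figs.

10.24 W

X_L = ωL = 496.5 Ω
X_C = 1/(ωC) = 1478 Ω
Branch 1: Z₁ = R = 919.0 Ω
Branch 2 (series LC): Z₂ = j(X_L − X_C) = −j981.1 Ω
Parallel: Z = Z₁Z₂/(Z₁+Z₂), |Z| = 670.7 Ω, ∠Z = -43.13°
I = V/|Z| = 144.6 mA
P = VI cos φ = 97 × 0.1446 × cos(-43.13°) = 10.24 W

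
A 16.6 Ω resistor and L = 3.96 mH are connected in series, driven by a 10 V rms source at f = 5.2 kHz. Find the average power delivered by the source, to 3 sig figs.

ω = 2πf = 32670 rad/s
X_L = ωL = 129 Ω
Z = 16.6 + j129 Ω
|Z| = √(16.6² + 129²) = 130 Ω
∠Z = arctan(129/16.6) = 82.7°
I = V/|Z| = 76.7 mA
P = VI cos φ = 10 × 0.0767 × cos(82.7°) = 97.6 mW

97.6 mW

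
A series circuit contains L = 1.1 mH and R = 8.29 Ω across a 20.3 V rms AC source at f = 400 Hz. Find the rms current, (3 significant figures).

2.32 A

ω = 2πf = 2513 rad/s
X_L = ωL = 2.76 Ω
Z = 8.29 + j2.76 Ω
|Z| = √(8.29² + 2.76²) = 8.74 Ω
I = V/|Z| = 20.3/8.74 = 2.32 A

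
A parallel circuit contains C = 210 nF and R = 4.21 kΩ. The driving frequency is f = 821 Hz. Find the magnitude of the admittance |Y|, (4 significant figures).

ω = 2πf = 5158 rad/s
X_C = 1/(ωC) = 923.1 Ω
Parallel: admittances add. Y = 1/R + jωC
Y = (0.0002375 + j0.001083) S
|Y| = 0.001109 S → |Z| = 1/|Y| = 901.7 Ω, ∠Z = −∠Y = -77.63°

1.109 mS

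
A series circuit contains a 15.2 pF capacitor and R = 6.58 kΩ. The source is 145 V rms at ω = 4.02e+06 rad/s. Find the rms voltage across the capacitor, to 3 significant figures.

135 V

X_C = 1/(ωC) = 16400 Ω
Z = 6580 − j16400 Ω
|Z| = √(6580² + 16400²) = 17600 Ω
I = V/|Z| = 8.22 mA
V_C = I·|Z_C| = 0.00822 × 16400 = 135 V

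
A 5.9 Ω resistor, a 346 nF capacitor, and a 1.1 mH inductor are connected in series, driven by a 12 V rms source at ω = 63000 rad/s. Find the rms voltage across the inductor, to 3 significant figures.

X_L = ωL = 69.3 Ω
X_C = 1/(ωC) = 45.9 Ω
Net reactance X = X_L − X_C = 23.4 Ω
Z = 5.90 + j23.4 Ω
|Z| = √(5.90² + 23.4²) = 24.2 Ω
I = V/|Z| = 497 mA
V_L = I·|Z_L| = 0.497 × 69.3 = 34.4 V

34.4 V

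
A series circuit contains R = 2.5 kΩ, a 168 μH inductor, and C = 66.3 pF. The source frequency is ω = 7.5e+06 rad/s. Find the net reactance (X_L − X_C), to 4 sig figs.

-751.1 Ω

X_L = ωL = 1260 Ω
X_C = 1/(ωC) = 2011 Ω
X = 1260 − 2011 = -751.1 Ω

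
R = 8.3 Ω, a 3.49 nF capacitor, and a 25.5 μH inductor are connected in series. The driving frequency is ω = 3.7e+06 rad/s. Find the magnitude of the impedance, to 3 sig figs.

X_L = ωL = 94.3 Ω
X_C = 1/(ωC) = 77.4 Ω
Net reactance X = X_L − X_C = 16.9 Ω
Z = 8.30 + j16.9 Ω
|Z| = √(8.30² + 16.9²) = 18.8 Ω

18.8 Ω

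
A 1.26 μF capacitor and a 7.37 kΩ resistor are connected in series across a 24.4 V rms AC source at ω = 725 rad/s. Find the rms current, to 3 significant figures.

3.27 mA

X_C = 1/(ωC) = 1090 Ω
Z = 7370 − j1090 Ω
|Z| = √(7370² + 1090²) = 7450 Ω
I = V/|Z| = 24.4/7450 = 3.27 mA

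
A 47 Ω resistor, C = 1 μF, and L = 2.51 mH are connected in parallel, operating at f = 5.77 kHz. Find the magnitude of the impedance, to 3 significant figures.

ω = 2πf = 36250 rad/s
X_L = ωL = 91.0 Ω
X_C = 1/(ωC) = 27.6 Ω
Parallel: admittances add. Y = 1/R + 1/(jωL) + jωC
Y = (0.0213 + j0.0253) S
|Y| = 0.0330 S → |Z| = 1/|Y| = 30.3 Ω, ∠Z = −∠Y = -49.9°

30.3 Ω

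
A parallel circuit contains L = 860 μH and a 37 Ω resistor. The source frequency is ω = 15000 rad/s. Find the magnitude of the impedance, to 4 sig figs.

12.18 Ω

X_L = ωL = 12.90 Ω
Parallel: admittances add. Y = 1/R + 1/(jωL)
Y = (0.02703 − j0.07752) S
|Y| = 0.08210 S → |Z| = 1/|Y| = 12.18 Ω, ∠Z = −∠Y = 70.78°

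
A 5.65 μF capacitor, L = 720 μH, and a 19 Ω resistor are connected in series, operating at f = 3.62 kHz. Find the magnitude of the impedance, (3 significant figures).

ω = 2πf = 22750 rad/s
X_L = ωL = 16.4 Ω
X_C = 1/(ωC) = 7.78 Ω
Net reactance X = X_L − X_C = 8.59 Ω
Z = 19.0 + j8.59 Ω
|Z| = √(19.0² + 8.59²) = 20.9 Ω

20.9 Ω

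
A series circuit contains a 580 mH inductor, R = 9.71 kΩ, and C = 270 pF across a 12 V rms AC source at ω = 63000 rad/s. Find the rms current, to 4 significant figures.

X_L = ωL = 36540 Ω
X_C = 1/(ωC) = 58790 Ω
Net reactance X = X_L − X_C = -22250 Ω
Z = 9710 − j22250 Ω
|Z| = √(9710² + 22250²) = 24280 Ω
I = V/|Z| = 12/24280 = 494.3 μA

494.3 μA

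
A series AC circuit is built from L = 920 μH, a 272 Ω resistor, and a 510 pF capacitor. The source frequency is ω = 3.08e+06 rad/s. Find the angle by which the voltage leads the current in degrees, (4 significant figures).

X_L = ωL = 2834 Ω
X_C = 1/(ωC) = 636.6 Ω
Net reactance X = X_L − X_C = 2197 Ω
Z = 272.0 + j2197 Ω
|Z| = √(272.0² + 2197²) = 2214 Ω
∠Z = arctan(2197/272.0) = 82.94°

82.94°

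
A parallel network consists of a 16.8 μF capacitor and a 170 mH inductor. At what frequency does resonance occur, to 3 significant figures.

94.2 Hz

ω₀ = 1/√(LC) = 1/√(0.17 × 1.68e-05) = 591.7 rad/s
f₀ = ω₀/(2π) = 94.2 Hz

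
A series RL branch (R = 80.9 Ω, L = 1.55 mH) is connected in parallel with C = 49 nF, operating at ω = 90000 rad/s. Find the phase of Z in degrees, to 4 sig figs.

17.05°

X_L = ωL = 139.5 Ω
X_C = 1/(ωC) = 226.8 Ω
Branch 1 (R+jX_L): Z₁ = 80.90 + j139.5 Ω, |Z₁| = 161.3 Ω
Branch 2 (−jX_C): Z₂ = −j226.8 Ω
Parallel: Z = Z₁Z₂/(Z₁+Z₂), |Z| = 307.3 Ω, ∠Z = 17.05°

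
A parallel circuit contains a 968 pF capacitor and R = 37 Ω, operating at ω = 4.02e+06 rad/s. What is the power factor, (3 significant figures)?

X_C = 1/(ωC) = 257 Ω
Parallel: admittances add. Y = 1/R + jωC
Y = (0.0270 + j0.00389) S
|Y| = 0.0273 S → |Z| = 1/|Y| = 36.6 Ω, ∠Z = −∠Y = -8.19°
cos φ = cos(-8.19°) = 0.990

0.990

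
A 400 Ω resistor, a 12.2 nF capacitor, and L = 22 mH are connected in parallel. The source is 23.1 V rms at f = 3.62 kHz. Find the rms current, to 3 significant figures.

ω = 2πf = 22750 rad/s
X_L = ωL = 500 Ω
X_C = 1/(ωC) = 3600 Ω
Parallel: admittances add. Y = 1/R + 1/(jωL) + jωC
Y = (0.00250 − j0.00172) S
|Y| = 0.00304 S → |Z| = 1/|Y| = 329 Ω, ∠Z = −∠Y = 34.5°
I = V/|Z| = 23.1/329 = 70.1 mA

70.1 mA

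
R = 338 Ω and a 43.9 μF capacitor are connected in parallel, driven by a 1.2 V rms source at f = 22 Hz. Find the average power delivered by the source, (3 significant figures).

4.26 mW

ω = 2πf = 138.2 rad/s
X_C = 1/(ωC) = 165 Ω
Parallel: admittances add. Y = 1/R + jωC
Y = (0.00296 + j0.00607) S
|Y| = 0.00675 S → |Z| = 1/|Y| = 148 Ω, ∠Z = −∠Y = -64.0°
I = V/|Z| = 8.10 mA
P = VI cos φ = 1.2 × 0.00810 × cos(-64.0°) = 4.26 mW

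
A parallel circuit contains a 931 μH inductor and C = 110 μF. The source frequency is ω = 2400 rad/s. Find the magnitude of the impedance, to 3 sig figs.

5.45 Ω

X_L = ωL = 2.23 Ω
X_C = 1/(ωC) = 3.79 Ω
Parallel: admittances add. Y = 1/(jωL) + jωC
Y = (0 − j0.184) S
|Y| = 0.184 S → |Z| = 1/|Y| = 5.45 Ω, ∠Z = −∠Y = 90.0°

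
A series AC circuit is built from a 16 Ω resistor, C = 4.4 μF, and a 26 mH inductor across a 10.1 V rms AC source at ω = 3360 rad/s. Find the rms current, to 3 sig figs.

398 mA

X_L = ωL = 87.4 Ω
X_C = 1/(ωC) = 67.6 Ω
Net reactance X = X_L − X_C = 19.7 Ω
Z = 16.0 + j19.7 Ω
|Z| = √(16.0² + 19.7²) = 25.4 Ω
I = V/|Z| = 10.1/25.4 = 398 mA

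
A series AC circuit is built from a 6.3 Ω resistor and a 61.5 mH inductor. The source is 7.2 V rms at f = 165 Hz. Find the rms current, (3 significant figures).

ω = 2πf = 1037 rad/s
X_L = ωL = 63.8 Ω
Z = 6.30 + j63.8 Ω
|Z| = √(6.30² + 63.8²) = 64.1 Ω
I = V/|Z| = 7.2/64.1 = 112 mA

112 mA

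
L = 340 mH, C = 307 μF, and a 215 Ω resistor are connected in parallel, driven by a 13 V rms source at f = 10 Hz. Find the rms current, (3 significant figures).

363 mA

ω = 2πf = 62.83 rad/s
X_L = ωL = 21.4 Ω
X_C = 1/(ωC) = 51.8 Ω
Parallel: admittances add. Y = 1/R + 1/(jωL) + jωC
Y = (0.00465 − j0.0275) S
|Y| = 0.0279 S → |Z| = 1/|Y| = 35.8 Ω, ∠Z = −∠Y = 80.4°
I = V/|Z| = 13/35.8 = 363 mA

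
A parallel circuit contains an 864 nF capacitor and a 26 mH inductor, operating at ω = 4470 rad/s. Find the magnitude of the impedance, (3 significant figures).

211 Ω

X_L = ωL = 116 Ω
X_C = 1/(ωC) = 259 Ω
Parallel: admittances add. Y = 1/(jωL) + jωC
Y = (0 − j0.00474) S
|Y| = 0.00474 S → |Z| = 1/|Y| = 211 Ω, ∠Z = −∠Y = 90.0°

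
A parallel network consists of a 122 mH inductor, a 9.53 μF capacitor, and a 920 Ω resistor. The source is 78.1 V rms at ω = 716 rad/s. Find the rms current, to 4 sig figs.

371.0 mA

X_L = ωL = 87.35 Ω
X_C = 1/(ωC) = 146.6 Ω
Parallel: admittances add. Y = 1/R + 1/(jωL) + jωC
Y = (0.001087 − j0.004624) S
|Y| = 0.004750 S → |Z| = 1/|Y| = 210.5 Ω, ∠Z = −∠Y = 76.77°
I = V/|Z| = 78.1/210.5 = 371.0 mA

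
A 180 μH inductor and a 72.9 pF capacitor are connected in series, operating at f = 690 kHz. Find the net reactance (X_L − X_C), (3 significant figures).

-2380 Ω

ω = 2πf = 4.335e+06 rad/s
X_L = ωL = 780 Ω
X_C = 1/(ωC) = 3160 Ω
X = 780 − 3160 = -2380 Ω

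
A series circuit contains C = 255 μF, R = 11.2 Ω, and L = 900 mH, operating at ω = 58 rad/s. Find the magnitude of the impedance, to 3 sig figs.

19.1 Ω

X_L = ωL = 52.2 Ω
X_C = 1/(ωC) = 67.6 Ω
Net reactance X = X_L − X_C = -15.4 Ω
Z = 11.2 − j15.4 Ω
|Z| = √(11.2² + 15.4²) = 19.1 Ω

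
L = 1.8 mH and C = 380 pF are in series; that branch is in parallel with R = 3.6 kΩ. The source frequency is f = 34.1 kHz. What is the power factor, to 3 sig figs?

ω = 2πf = 214300 rad/s
X_L = ωL = 386 Ω
X_C = 1/(ωC) = 12300 Ω
Branch 1: Z₁ = R = 3600 Ω
Branch 2 (series LC): Z₂ = j(X_L − X_C) = −j11900 Ω
Parallel: Z = Z₁Z₂/(Z₁+Z₂), |Z| = 3450 Ω, ∠Z = -16.8°
cos φ = cos(-16.8°) = 0.957

0.957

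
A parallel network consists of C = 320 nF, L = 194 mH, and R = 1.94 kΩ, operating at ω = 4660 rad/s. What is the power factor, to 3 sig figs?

0.801

X_L = ωL = 904 Ω
X_C = 1/(ωC) = 671 Ω
Parallel: admittances add. Y = 1/R + 1/(jωL) + jωC
Y = (0.000515 + j0.000385) S
|Y| = 0.000643 S → |Z| = 1/|Y| = 1550 Ω, ∠Z = −∠Y = -36.8°
cos φ = cos(-36.8°) = 0.801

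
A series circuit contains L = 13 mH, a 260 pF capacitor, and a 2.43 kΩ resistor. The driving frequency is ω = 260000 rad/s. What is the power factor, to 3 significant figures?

X_L = ωL = 3380 Ω
X_C = 1/(ωC) = 14800 Ω
Net reactance X = X_L − X_C = -11400 Ω
Z = 2430 − j11400 Ω
|Z| = √(2430² + 11400²) = 11700 Ω
∠Z = arctan(-11400/2430) = -78.0°
cos φ = cos(-78.0°) = 0.208

0.208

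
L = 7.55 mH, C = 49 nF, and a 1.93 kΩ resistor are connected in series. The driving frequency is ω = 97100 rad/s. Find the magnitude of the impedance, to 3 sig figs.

2000 Ω

X_L = ωL = 733 Ω
X_C = 1/(ωC) = 210 Ω
Net reactance X = X_L − X_C = 523 Ω
Z = 1930 + j523 Ω
|Z| = √(1930² + 523²) = 2000 Ω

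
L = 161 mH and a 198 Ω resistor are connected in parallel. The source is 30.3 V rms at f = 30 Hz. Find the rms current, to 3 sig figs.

1.01 A

ω = 2πf = 188.5 rad/s
X_L = ωL = 30.3 Ω
Parallel: admittances add. Y = 1/R + 1/(jωL)
Y = (0.00505 − j0.0330) S
|Y| = 0.0333 S → |Z| = 1/|Y| = 30.0 Ω, ∠Z = −∠Y = 81.3°
I = V/|Z| = 30.3/30.0 = 1.01 A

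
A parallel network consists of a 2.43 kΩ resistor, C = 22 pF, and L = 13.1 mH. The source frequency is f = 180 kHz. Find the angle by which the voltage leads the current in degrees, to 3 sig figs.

5.91°

ω = 2πf = 1.131e+06 rad/s
X_L = ωL = 14800 Ω
X_C = 1/(ωC) = 40200 Ω
Parallel: admittances add. Y = 1/R + 1/(jωL) + jωC
Y = (0.000412 − j4.26e-05) S
|Y| = 0.000414 S → |Z| = 1/|Y| = 2420 Ω, ∠Z = −∠Y = 5.91°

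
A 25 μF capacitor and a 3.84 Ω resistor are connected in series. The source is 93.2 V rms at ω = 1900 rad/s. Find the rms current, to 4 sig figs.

4.355 A

X_C = 1/(ωC) = 21.05 Ω
Z = 3.840 − j21.05 Ω
|Z| = √(3.840² + 21.05²) = 21.40 Ω
I = V/|Z| = 93.2/21.40 = 4.355 A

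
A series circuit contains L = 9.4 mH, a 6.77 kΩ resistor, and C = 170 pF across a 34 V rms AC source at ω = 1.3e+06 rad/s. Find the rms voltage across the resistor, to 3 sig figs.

X_L = ωL = 12200 Ω
X_C = 1/(ωC) = 4520 Ω
Net reactance X = X_L − X_C = 7700 Ω
Z = 6770 + j7700 Ω
|Z| = √(6770² + 7700²) = 10200 Ω
I = V/|Z| = 3.32 mA
V_R = I·|Z_R| = 0.00332 × 6770 = 22.5 V

22.5 V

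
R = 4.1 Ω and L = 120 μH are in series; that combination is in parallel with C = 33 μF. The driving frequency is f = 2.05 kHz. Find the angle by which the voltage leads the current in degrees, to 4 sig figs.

-58.21°

ω = 2πf = 12880 rad/s
X_L = ωL = 1.546 Ω
X_C = 1/(ωC) = 2.353 Ω
Branch 1 (R+jX_L): Z₁ = 4.100 + j1.546 Ω, |Z₁| = 4.382 Ω
Branch 2 (−jX_C): Z₂ = −j2.353 Ω
Parallel: Z = Z₁Z₂/(Z₁+Z₂), |Z| = 2.467 Ω, ∠Z = -58.21°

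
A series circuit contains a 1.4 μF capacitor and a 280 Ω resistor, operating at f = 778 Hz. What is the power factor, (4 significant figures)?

0.8865

ω = 2πf = 4888 rad/s
X_C = 1/(ωC) = 146.1 Ω
Z = 280.0 − j146.1 Ω
|Z| = √(280.0² + 146.1²) = 315.8 Ω
∠Z = arctan(-146.1/280.0) = -27.56°
cos φ = cos(-27.56°) = 0.8865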